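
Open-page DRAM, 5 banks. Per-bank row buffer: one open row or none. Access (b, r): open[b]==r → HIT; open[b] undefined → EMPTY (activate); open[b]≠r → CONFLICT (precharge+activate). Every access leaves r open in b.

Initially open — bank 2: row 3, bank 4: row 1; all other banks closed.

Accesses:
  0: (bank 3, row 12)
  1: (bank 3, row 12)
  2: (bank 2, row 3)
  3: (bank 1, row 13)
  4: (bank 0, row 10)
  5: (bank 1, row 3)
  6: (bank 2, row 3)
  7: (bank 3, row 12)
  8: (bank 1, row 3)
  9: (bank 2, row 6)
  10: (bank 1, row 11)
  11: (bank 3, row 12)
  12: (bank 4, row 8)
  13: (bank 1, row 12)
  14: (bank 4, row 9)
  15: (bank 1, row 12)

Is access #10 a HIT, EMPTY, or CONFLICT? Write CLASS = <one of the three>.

CLASS = CONFLICT

step 0: bank3 None->12 [EMPTY]
step 1: bank3 12->12 [HIT]
step 2: bank2 3->3 [HIT]
step 3: bank1 None->13 [EMPTY]
step 4: bank0 None->10 [EMPTY]
step 5: bank1 13->3 [CONFLICT]
step 6: bank2 3->3 [HIT]
step 7: bank3 12->12 [HIT]
step 8: bank1 3->3 [HIT]
step 9: bank2 3->6 [CONFLICT]
step 10: bank1 3->11 [CONFLICT]
step 11: bank3 12->12 [HIT]
step 12: bank4 1->8 [CONFLICT]
step 13: bank1 11->12 [CONFLICT]
step 14: bank4 8->9 [CONFLICT]
step 15: bank1 12->12 [HIT]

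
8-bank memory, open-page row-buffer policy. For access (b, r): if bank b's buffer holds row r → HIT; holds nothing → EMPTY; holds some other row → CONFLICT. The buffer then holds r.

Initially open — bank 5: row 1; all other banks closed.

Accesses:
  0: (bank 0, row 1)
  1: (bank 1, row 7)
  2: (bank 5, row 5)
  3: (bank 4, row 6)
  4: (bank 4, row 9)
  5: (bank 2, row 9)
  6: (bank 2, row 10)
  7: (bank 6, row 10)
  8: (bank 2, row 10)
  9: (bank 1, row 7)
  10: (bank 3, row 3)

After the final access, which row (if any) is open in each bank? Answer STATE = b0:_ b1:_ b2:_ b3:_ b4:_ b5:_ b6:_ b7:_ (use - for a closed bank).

0: bank 0 row 1 — prev None → EMPTY
1: bank 1 row 7 — prev None → EMPTY
2: bank 5 row 5 — prev 1 → CONFLICT
3: bank 4 row 6 — prev None → EMPTY
4: bank 4 row 9 — prev 6 → CONFLICT
5: bank 2 row 9 — prev None → EMPTY
6: bank 2 row 10 — prev 9 → CONFLICT
7: bank 6 row 10 — prev None → EMPTY
8: bank 2 row 10 — prev 10 → HIT
9: bank 1 row 7 — prev 7 → HIT
10: bank 3 row 3 — prev None → EMPTY

STATE = b0:1 b1:7 b2:10 b3:3 b4:9 b5:5 b6:10 b7:-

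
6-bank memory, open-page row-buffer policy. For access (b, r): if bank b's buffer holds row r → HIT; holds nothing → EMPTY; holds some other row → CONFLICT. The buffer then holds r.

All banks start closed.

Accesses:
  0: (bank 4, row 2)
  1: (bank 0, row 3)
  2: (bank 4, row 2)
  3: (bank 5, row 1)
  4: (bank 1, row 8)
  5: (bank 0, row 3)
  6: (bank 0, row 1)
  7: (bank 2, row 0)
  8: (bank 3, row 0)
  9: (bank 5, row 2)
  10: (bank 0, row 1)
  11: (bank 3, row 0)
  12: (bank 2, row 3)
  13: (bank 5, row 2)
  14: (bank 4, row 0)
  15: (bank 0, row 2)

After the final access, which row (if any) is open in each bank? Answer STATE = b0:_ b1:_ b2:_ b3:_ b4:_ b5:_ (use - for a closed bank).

  [0] b4 r2: no row ⇒ E
  [1] b0 r3: no row ⇒ E
  [2] b4 r2: had r2 ⇒ H
  [3] b5 r1: no row ⇒ E
  [4] b1 r8: no row ⇒ E
  [5] b0 r3: had r3 ⇒ H
  [6] b0 r1: had r3 ⇒ C
  [7] b2 r0: no row ⇒ E
  [8] b3 r0: no row ⇒ E
  [9] b5 r2: had r1 ⇒ C
  [10] b0 r1: had r1 ⇒ H
  [11] b3 r0: had r0 ⇒ H
  [12] b2 r3: had r0 ⇒ C
  [13] b5 r2: had r2 ⇒ H
  [14] b4 r0: had r2 ⇒ C
  [15] b0 r2: had r1 ⇒ C

STATE = b0:2 b1:8 b2:3 b3:0 b4:0 b5:2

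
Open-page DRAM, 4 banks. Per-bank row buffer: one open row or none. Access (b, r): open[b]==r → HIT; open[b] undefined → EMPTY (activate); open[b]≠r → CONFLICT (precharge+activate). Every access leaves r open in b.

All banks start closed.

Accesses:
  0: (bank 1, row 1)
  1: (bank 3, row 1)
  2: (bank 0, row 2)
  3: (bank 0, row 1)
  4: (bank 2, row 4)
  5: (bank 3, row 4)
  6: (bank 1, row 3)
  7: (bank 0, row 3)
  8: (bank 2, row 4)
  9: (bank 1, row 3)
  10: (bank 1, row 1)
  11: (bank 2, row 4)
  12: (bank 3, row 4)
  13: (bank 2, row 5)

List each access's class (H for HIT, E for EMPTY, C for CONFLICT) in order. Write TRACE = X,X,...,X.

TRACE = E,E,E,C,E,C,C,C,H,H,C,H,H,C

#0 (1,1) E
#1 (3,1) E
#2 (0,2) E
#3 (0,1) C  (was 2)
#4 (2,4) E
#5 (3,4) C  (was 1)
#6 (1,3) C  (was 1)
#7 (0,3) C  (was 1)
#8 (2,4) H  (was 4)
#9 (1,3) H  (was 3)
#10 (1,1) C  (was 3)
#11 (2,4) H  (was 4)
#12 (3,4) H  (was 4)
#13 (2,5) C  (was 4)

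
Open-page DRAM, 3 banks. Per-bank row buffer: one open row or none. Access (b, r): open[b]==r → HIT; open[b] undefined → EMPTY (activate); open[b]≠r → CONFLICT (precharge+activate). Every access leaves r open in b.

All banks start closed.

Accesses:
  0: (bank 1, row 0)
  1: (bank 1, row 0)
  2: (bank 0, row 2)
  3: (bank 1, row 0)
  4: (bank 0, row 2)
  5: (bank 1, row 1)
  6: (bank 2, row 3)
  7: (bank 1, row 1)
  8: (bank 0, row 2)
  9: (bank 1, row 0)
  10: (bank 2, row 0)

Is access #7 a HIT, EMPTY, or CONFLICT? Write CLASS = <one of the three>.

  [0] b1 r0: no row ⇒ E
  [1] b1 r0: had r0 ⇒ H
  [2] b0 r2: no row ⇒ E
  [3] b1 r0: had r0 ⇒ H
  [4] b0 r2: had r2 ⇒ H
  [5] b1 r1: had r0 ⇒ C
  [6] b2 r3: no row ⇒ E
  [7] b1 r1: had r1 ⇒ H
  [8] b0 r2: had r2 ⇒ H
  [9] b1 r0: had r1 ⇒ C
  [10] b2 r0: had r3 ⇒ C

CLASS = HIT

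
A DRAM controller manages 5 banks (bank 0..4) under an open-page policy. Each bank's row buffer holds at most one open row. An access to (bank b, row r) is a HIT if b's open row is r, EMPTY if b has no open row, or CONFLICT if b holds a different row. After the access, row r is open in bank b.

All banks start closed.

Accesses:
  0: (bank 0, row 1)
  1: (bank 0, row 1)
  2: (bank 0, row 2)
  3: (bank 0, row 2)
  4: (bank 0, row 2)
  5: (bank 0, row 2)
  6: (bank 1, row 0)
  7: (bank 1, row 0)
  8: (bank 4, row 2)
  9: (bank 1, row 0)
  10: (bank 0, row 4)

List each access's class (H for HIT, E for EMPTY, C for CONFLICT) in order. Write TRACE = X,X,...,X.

TRACE = E,H,C,H,H,H,E,H,E,H,C

step 0: bank0 None->1 [EMPTY]
step 1: bank0 1->1 [HIT]
step 2: bank0 1->2 [CONFLICT]
step 3: bank0 2->2 [HIT]
step 4: bank0 2->2 [HIT]
step 5: bank0 2->2 [HIT]
step 6: bank1 None->0 [EMPTY]
step 7: bank1 0->0 [HIT]
step 8: bank4 None->2 [EMPTY]
step 9: bank1 0->0 [HIT]
step 10: bank0 2->4 [CONFLICT]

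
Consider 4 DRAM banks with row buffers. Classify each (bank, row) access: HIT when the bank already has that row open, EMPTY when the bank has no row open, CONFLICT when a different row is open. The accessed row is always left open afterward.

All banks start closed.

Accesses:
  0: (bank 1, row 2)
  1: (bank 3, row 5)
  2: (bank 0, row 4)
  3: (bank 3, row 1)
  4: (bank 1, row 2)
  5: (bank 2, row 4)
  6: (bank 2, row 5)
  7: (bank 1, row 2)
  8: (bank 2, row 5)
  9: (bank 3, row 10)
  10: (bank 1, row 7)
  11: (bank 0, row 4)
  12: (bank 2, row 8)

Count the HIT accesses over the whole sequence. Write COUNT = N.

COUNT = 4

#0 (1,2) E
#1 (3,5) E
#2 (0,4) E
#3 (3,1) C  (was 5)
#4 (1,2) H  (was 2)
#5 (2,4) E
#6 (2,5) C  (was 4)
#7 (1,2) H  (was 2)
#8 (2,5) H  (was 5)
#9 (3,10) C  (was 1)
#10 (1,7) C  (was 2)
#11 (0,4) H  (was 4)
#12 (2,8) C  (was 5)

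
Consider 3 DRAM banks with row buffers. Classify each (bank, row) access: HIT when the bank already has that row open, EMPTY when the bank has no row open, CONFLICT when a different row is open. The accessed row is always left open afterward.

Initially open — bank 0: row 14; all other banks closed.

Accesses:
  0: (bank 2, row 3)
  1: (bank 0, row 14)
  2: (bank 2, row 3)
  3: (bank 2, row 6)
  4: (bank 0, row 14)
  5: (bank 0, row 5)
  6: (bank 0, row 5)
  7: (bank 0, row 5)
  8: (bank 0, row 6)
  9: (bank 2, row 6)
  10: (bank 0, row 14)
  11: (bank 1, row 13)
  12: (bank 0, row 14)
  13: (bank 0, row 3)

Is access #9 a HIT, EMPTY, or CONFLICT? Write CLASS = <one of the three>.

  [0] b2 r3: no row ⇒ E
  [1] b0 r14: had r14 ⇒ H
  [2] b2 r3: had r3 ⇒ H
  [3] b2 r6: had r3 ⇒ C
  [4] b0 r14: had r14 ⇒ H
  [5] b0 r5: had r14 ⇒ C
  [6] b0 r5: had r5 ⇒ H
  [7] b0 r5: had r5 ⇒ H
  [8] b0 r6: had r5 ⇒ C
  [9] b2 r6: had r6 ⇒ H
  [10] b0 r14: had r6 ⇒ C
  [11] b1 r13: no row ⇒ E
  [12] b0 r14: had r14 ⇒ H
  [13] b0 r3: had r14 ⇒ C

CLASS = HIT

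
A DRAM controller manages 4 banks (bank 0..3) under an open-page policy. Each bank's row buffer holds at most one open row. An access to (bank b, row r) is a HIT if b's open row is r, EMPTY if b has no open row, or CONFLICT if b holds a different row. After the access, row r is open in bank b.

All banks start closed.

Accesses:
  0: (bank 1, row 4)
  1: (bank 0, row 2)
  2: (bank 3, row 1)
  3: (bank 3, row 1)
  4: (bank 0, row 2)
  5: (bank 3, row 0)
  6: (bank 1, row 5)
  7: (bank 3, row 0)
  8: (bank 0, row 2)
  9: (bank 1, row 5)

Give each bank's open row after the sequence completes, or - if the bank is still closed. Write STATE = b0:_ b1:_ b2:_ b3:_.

  [0] b1 r4: no row ⇒ E
  [1] b0 r2: no row ⇒ E
  [2] b3 r1: no row ⇒ E
  [3] b3 r1: had r1 ⇒ H
  [4] b0 r2: had r2 ⇒ H
  [5] b3 r0: had r1 ⇒ C
  [6] b1 r5: had r4 ⇒ C
  [7] b3 r0: had r0 ⇒ H
  [8] b0 r2: had r2 ⇒ H
  [9] b1 r5: had r5 ⇒ H

STATE = b0:2 b1:5 b2:- b3:0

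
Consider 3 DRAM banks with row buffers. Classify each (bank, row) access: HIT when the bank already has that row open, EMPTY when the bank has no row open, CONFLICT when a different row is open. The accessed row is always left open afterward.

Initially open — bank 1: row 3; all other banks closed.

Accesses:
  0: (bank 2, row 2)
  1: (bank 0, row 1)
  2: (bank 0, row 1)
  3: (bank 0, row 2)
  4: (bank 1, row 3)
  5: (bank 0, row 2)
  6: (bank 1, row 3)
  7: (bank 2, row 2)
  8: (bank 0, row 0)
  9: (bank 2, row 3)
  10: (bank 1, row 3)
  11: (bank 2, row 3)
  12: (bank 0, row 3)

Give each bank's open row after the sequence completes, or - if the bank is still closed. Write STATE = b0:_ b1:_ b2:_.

step 0: bank2 None->2 [EMPTY]
step 1: bank0 None->1 [EMPTY]
step 2: bank0 1->1 [HIT]
step 3: bank0 1->2 [CONFLICT]
step 4: bank1 3->3 [HIT]
step 5: bank0 2->2 [HIT]
step 6: bank1 3->3 [HIT]
step 7: bank2 2->2 [HIT]
step 8: bank0 2->0 [CONFLICT]
step 9: bank2 2->3 [CONFLICT]
step 10: bank1 3->3 [HIT]
step 11: bank2 3->3 [HIT]
step 12: bank0 0->3 [CONFLICT]

STATE = b0:3 b1:3 b2:3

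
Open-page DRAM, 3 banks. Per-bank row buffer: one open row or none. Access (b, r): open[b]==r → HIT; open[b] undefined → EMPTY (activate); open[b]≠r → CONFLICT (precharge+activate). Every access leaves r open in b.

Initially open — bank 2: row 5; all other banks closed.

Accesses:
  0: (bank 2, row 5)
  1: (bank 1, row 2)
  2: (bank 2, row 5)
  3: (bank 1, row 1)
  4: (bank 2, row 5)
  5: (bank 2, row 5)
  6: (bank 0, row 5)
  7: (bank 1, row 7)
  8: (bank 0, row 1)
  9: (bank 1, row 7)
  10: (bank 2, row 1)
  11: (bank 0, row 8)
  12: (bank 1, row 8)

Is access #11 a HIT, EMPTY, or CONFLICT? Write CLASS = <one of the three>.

#0 (2,5) H  (was 5)
#1 (1,2) E
#2 (2,5) H  (was 5)
#3 (1,1) C  (was 2)
#4 (2,5) H  (was 5)
#5 (2,5) H  (was 5)
#6 (0,5) E
#7 (1,7) C  (was 1)
#8 (0,1) C  (was 5)
#9 (1,7) H  (was 7)
#10 (2,1) C  (was 5)
#11 (0,8) C  (was 1)
#12 (1,8) C  (was 7)

CLASS = CONFLICT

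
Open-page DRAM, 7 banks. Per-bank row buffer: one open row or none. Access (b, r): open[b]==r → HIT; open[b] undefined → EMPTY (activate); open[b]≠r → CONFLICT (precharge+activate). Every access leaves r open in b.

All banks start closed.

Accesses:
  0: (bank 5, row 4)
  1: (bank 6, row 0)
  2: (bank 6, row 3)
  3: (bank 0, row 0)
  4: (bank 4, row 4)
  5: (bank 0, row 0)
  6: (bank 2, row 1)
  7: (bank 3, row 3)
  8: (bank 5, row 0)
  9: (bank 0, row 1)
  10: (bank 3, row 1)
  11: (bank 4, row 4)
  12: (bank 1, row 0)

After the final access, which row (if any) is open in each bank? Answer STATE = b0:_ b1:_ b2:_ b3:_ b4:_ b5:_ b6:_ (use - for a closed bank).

#0 (5,4) E
#1 (6,0) E
#2 (6,3) C  (was 0)
#3 (0,0) E
#4 (4,4) E
#5 (0,0) H  (was 0)
#6 (2,1) E
#7 (3,3) E
#8 (5,0) C  (was 4)
#9 (0,1) C  (was 0)
#10 (3,1) C  (was 3)
#11 (4,4) H  (was 4)
#12 (1,0) E

STATE = b0:1 b1:0 b2:1 b3:1 b4:4 b5:0 b6:3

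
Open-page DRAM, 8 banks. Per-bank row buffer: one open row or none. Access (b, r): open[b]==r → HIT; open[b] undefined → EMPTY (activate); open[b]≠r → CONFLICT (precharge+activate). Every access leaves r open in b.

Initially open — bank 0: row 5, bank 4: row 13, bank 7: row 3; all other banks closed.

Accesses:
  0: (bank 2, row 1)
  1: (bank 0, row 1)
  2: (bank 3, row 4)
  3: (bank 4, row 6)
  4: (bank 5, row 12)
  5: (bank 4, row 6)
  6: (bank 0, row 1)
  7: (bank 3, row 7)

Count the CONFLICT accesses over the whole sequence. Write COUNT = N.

COUNT = 3

#0 (2,1) E
#1 (0,1) C  (was 5)
#2 (3,4) E
#3 (4,6) C  (was 13)
#4 (5,12) E
#5 (4,6) H  (was 6)
#6 (0,1) H  (was 1)
#7 (3,7) C  (was 4)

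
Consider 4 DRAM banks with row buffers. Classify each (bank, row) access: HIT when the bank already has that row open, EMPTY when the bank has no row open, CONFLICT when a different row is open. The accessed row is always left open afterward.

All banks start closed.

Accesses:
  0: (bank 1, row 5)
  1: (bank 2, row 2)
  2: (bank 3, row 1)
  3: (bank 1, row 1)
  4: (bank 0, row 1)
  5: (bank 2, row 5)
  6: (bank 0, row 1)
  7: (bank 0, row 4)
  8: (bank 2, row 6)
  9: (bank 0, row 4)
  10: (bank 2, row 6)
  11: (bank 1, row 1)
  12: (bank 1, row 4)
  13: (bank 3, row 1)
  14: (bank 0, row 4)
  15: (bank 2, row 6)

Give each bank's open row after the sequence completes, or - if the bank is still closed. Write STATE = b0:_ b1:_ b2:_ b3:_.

0: bank 1 row 5 — prev None → EMPTY
1: bank 2 row 2 — prev None → EMPTY
2: bank 3 row 1 — prev None → EMPTY
3: bank 1 row 1 — prev 5 → CONFLICT
4: bank 0 row 1 — prev None → EMPTY
5: bank 2 row 5 — prev 2 → CONFLICT
6: bank 0 row 1 — prev 1 → HIT
7: bank 0 row 4 — prev 1 → CONFLICT
8: bank 2 row 6 — prev 5 → CONFLICT
9: bank 0 row 4 — prev 4 → HIT
10: bank 2 row 6 — prev 6 → HIT
11: bank 1 row 1 — prev 1 → HIT
12: bank 1 row 4 — prev 1 → CONFLICT
13: bank 3 row 1 — prev 1 → HIT
14: bank 0 row 4 — prev 4 → HIT
15: bank 2 row 6 — prev 6 → HIT

STATE = b0:4 b1:4 b2:6 b3:1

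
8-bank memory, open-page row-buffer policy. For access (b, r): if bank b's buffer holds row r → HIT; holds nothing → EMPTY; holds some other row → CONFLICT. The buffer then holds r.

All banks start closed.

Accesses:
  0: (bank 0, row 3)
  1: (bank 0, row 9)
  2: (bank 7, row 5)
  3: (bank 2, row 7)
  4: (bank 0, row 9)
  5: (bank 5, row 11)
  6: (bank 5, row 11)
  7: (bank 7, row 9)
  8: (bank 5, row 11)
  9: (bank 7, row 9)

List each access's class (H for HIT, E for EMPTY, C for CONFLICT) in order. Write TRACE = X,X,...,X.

0: bank 0 row 3 — prev None → EMPTY
1: bank 0 row 9 — prev 3 → CONFLICT
2: bank 7 row 5 — prev None → EMPTY
3: bank 2 row 7 — prev None → EMPTY
4: bank 0 row 9 — prev 9 → HIT
5: bank 5 row 11 — prev None → EMPTY
6: bank 5 row 11 — prev 11 → HIT
7: bank 7 row 9 — prev 5 → CONFLICT
8: bank 5 row 11 — prev 11 → HIT
9: bank 7 row 9 — prev 9 → HIT

TRACE = E,C,E,E,H,E,H,C,H,H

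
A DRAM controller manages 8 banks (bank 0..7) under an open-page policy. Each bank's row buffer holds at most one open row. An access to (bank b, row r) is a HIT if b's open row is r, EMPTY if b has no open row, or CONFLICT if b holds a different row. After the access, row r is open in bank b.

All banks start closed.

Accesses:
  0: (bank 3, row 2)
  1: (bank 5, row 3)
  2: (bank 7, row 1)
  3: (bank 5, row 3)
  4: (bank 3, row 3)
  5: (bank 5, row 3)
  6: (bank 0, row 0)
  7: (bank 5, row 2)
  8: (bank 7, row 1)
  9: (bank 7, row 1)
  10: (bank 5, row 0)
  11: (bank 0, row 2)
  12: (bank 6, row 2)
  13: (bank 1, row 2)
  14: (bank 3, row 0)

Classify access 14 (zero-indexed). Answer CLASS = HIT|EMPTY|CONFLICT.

#0 (3,2) E
#1 (5,3) E
#2 (7,1) E
#3 (5,3) H  (was 3)
#4 (3,3) C  (was 2)
#5 (5,3) H  (was 3)
#6 (0,0) E
#7 (5,2) C  (was 3)
#8 (7,1) H  (was 1)
#9 (7,1) H  (was 1)
#10 (5,0) C  (was 2)
#11 (0,2) C  (was 0)
#12 (6,2) E
#13 (1,2) E
#14 (3,0) C  (was 3)

CLASS = CONFLICT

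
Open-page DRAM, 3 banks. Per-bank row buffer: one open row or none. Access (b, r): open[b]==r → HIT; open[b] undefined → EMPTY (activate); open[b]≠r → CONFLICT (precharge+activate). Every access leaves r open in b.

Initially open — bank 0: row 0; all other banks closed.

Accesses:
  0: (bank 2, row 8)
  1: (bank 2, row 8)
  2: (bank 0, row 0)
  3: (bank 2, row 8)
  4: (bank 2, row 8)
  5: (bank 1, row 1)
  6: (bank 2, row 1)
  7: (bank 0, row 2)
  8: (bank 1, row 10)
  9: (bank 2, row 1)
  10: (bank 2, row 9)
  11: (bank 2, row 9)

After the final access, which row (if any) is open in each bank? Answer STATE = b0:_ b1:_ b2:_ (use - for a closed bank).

STATE = b0:2 b1:10 b2:9

0: bank 2 row 8 — prev None → EMPTY
1: bank 2 row 8 — prev 8 → HIT
2: bank 0 row 0 — prev 0 → HIT
3: bank 2 row 8 — prev 8 → HIT
4: bank 2 row 8 — prev 8 → HIT
5: bank 1 row 1 — prev None → EMPTY
6: bank 2 row 1 — prev 8 → CONFLICT
7: bank 0 row 2 — prev 0 → CONFLICT
8: bank 1 row 10 — prev 1 → CONFLICT
9: bank 2 row 1 — prev 1 → HIT
10: bank 2 row 9 — prev 1 → CONFLICT
11: bank 2 row 9 — prev 9 → HIT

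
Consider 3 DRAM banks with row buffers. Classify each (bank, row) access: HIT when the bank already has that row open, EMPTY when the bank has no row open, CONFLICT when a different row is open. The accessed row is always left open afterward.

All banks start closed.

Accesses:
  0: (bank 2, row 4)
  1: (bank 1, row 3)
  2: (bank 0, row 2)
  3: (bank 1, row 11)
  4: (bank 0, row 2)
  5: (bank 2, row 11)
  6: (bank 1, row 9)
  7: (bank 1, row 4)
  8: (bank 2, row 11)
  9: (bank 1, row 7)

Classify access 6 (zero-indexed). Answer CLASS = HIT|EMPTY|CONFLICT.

  [0] b2 r4: no row ⇒ E
  [1] b1 r3: no row ⇒ E
  [2] b0 r2: no row ⇒ E
  [3] b1 r11: had r3 ⇒ C
  [4] b0 r2: had r2 ⇒ H
  [5] b2 r11: had r4 ⇒ C
  [6] b1 r9: had r11 ⇒ C
  [7] b1 r4: had r9 ⇒ C
  [8] b2 r11: had r11 ⇒ H
  [9] b1 r7: had r4 ⇒ C

CLASS = CONFLICT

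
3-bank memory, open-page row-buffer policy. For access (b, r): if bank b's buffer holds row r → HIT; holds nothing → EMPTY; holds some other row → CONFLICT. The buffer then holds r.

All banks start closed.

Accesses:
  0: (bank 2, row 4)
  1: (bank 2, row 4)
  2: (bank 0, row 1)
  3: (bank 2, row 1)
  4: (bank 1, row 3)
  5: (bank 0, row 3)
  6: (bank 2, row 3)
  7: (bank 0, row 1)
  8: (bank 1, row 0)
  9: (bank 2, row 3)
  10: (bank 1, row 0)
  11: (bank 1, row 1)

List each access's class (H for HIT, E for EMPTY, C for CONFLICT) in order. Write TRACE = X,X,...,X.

TRACE = E,H,E,C,E,C,C,C,C,H,H,C

  [0] b2 r4: no row ⇒ E
  [1] b2 r4: had r4 ⇒ H
  [2] b0 r1: no row ⇒ E
  [3] b2 r1: had r4 ⇒ C
  [4] b1 r3: no row ⇒ E
  [5] b0 r3: had r1 ⇒ C
  [6] b2 r3: had r1 ⇒ C
  [7] b0 r1: had r3 ⇒ C
  [8] b1 r0: had r3 ⇒ C
  [9] b2 r3: had r3 ⇒ H
  [10] b1 r0: had r0 ⇒ H
  [11] b1 r1: had r0 ⇒ C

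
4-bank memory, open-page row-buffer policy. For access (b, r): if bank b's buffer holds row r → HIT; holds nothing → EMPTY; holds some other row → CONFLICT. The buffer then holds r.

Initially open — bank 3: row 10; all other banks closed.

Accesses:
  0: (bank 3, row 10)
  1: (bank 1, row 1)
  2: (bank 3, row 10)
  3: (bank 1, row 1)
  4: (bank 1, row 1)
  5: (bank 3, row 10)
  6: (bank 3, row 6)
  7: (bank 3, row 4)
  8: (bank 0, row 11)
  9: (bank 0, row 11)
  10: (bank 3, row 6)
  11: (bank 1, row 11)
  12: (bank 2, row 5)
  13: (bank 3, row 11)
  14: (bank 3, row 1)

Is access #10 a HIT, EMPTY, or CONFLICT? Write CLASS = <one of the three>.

#0 (3,10) H  (was 10)
#1 (1,1) E
#2 (3,10) H  (was 10)
#3 (1,1) H  (was 1)
#4 (1,1) H  (was 1)
#5 (3,10) H  (was 10)
#6 (3,6) C  (was 10)
#7 (3,4) C  (was 6)
#8 (0,11) E
#9 (0,11) H  (was 11)
#10 (3,6) C  (was 4)
#11 (1,11) C  (was 1)
#12 (2,5) E
#13 (3,11) C  (was 6)
#14 (3,1) C  (was 11)

CLASS = CONFLICT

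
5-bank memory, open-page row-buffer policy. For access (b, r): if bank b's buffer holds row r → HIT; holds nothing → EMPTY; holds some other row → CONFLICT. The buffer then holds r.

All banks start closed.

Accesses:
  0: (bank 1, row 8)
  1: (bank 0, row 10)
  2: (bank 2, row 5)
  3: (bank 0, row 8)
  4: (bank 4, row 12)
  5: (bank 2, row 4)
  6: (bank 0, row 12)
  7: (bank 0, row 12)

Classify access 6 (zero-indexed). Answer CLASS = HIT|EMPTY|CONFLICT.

  [0] b1 r8: no row ⇒ E
  [1] b0 r10: no row ⇒ E
  [2] b2 r5: no row ⇒ E
  [3] b0 r8: had r10 ⇒ C
  [4] b4 r12: no row ⇒ E
  [5] b2 r4: had r5 ⇒ C
  [6] b0 r12: had r8 ⇒ C
  [7] b0 r12: had r12 ⇒ H

CLASS = CONFLICT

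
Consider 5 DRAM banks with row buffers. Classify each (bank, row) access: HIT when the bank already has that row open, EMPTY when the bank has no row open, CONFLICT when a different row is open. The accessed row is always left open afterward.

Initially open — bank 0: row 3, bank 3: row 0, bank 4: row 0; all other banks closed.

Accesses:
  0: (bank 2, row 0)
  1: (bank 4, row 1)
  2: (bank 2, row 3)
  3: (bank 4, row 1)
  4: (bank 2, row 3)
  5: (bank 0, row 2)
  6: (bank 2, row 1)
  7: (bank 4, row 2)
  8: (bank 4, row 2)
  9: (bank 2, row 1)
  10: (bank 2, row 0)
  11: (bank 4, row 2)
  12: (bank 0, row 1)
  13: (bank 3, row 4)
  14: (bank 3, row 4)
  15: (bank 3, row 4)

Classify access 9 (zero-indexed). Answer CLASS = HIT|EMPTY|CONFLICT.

CLASS = HIT

  [0] b2 r0: no row ⇒ E
  [1] b4 r1: had r0 ⇒ C
  [2] b2 r3: had r0 ⇒ C
  [3] b4 r1: had r1 ⇒ H
  [4] b2 r3: had r3 ⇒ H
  [5] b0 r2: had r3 ⇒ C
  [6] b2 r1: had r3 ⇒ C
  [7] b4 r2: had r1 ⇒ C
  [8] b4 r2: had r2 ⇒ H
  [9] b2 r1: had r1 ⇒ H
  [10] b2 r0: had r1 ⇒ C
  [11] b4 r2: had r2 ⇒ H
  [12] b0 r1: had r2 ⇒ C
  [13] b3 r4: had r0 ⇒ C
  [14] b3 r4: had r4 ⇒ H
  [15] b3 r4: had r4 ⇒ H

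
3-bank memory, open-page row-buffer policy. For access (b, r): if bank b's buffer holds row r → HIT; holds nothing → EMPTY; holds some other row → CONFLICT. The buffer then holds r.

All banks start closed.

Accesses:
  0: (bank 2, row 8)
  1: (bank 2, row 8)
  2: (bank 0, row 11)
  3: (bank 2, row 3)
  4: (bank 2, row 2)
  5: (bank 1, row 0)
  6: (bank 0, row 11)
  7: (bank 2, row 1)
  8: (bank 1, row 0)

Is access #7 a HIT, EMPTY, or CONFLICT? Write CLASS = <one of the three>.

CLASS = CONFLICT

#0 (2,8) E
#1 (2,8) H  (was 8)
#2 (0,11) E
#3 (2,3) C  (was 8)
#4 (2,2) C  (was 3)
#5 (1,0) E
#6 (0,11) H  (was 11)
#7 (2,1) C  (was 2)
#8 (1,0) H  (was 0)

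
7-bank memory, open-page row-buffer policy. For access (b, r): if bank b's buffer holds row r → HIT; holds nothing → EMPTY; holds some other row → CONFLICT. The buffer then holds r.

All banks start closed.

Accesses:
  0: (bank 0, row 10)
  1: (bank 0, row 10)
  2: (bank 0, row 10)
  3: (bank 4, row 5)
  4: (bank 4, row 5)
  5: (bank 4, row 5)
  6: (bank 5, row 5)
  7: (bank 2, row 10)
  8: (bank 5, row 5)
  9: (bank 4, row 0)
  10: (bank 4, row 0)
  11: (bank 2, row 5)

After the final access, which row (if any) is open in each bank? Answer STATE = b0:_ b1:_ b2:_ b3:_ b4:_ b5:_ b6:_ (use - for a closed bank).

step 0: bank0 None->10 [EMPTY]
step 1: bank0 10->10 [HIT]
step 2: bank0 10->10 [HIT]
step 3: bank4 None->5 [EMPTY]
step 4: bank4 5->5 [HIT]
step 5: bank4 5->5 [HIT]
step 6: bank5 None->5 [EMPTY]
step 7: bank2 None->10 [EMPTY]
step 8: bank5 5->5 [HIT]
step 9: bank4 5->0 [CONFLICT]
step 10: bank4 0->0 [HIT]
step 11: bank2 10->5 [CONFLICT]

STATE = b0:10 b1:- b2:5 b3:- b4:0 b5:5 b6:-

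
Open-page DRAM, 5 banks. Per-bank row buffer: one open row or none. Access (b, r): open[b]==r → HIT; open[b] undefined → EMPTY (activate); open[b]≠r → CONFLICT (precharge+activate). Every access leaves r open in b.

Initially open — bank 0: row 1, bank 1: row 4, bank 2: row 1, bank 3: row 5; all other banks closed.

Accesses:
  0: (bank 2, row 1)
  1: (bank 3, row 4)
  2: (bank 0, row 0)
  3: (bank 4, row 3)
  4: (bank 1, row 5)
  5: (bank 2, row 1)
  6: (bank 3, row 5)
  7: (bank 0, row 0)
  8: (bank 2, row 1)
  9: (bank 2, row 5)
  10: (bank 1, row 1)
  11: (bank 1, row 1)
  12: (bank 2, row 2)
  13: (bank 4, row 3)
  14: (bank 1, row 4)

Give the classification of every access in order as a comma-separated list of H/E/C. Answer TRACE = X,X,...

TRACE = H,C,C,E,C,H,C,H,H,C,C,H,C,H,C

#0 (2,1) H  (was 1)
#1 (3,4) C  (was 5)
#2 (0,0) C  (was 1)
#3 (4,3) E
#4 (1,5) C  (was 4)
#5 (2,1) H  (was 1)
#6 (3,5) C  (was 4)
#7 (0,0) H  (was 0)
#8 (2,1) H  (was 1)
#9 (2,5) C  (was 1)
#10 (1,1) C  (was 5)
#11 (1,1) H  (was 1)
#12 (2,2) C  (was 5)
#13 (4,3) H  (was 3)
#14 (1,4) C  (was 1)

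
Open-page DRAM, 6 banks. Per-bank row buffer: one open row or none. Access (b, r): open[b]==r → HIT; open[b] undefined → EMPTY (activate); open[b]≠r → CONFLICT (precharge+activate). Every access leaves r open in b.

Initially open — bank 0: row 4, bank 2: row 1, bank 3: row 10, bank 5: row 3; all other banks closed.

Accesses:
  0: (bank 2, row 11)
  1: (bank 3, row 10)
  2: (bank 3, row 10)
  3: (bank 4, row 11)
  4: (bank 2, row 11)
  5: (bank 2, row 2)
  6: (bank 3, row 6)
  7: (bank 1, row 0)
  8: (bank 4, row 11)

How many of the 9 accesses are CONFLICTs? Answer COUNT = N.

  [0] b2 r11: had r1 ⇒ C
  [1] b3 r10: had r10 ⇒ H
  [2] b3 r10: had r10 ⇒ H
  [3] b4 r11: no row ⇒ E
  [4] b2 r11: had r11 ⇒ H
  [5] b2 r2: had r11 ⇒ C
  [6] b3 r6: had r10 ⇒ C
  [7] b1 r0: no row ⇒ E
  [8] b4 r11: had r11 ⇒ H

COUNT = 3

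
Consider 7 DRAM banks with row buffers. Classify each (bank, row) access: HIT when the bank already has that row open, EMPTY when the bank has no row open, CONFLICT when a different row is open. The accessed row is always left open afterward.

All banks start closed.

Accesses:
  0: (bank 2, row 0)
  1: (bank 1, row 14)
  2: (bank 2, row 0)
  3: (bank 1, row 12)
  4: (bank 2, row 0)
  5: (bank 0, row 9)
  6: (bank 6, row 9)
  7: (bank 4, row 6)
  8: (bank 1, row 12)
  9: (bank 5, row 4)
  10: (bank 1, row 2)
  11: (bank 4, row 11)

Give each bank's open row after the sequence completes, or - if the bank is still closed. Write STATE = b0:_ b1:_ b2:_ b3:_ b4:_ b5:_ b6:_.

STATE = b0:9 b1:2 b2:0 b3:- b4:11 b5:4 b6:9

0: bank 2 row 0 — prev None → EMPTY
1: bank 1 row 14 — prev None → EMPTY
2: bank 2 row 0 — prev 0 → HIT
3: bank 1 row 12 — prev 14 → CONFLICT
4: bank 2 row 0 — prev 0 → HIT
5: bank 0 row 9 — prev None → EMPTY
6: bank 6 row 9 — prev None → EMPTY
7: bank 4 row 6 — prev None → EMPTY
8: bank 1 row 12 — prev 12 → HIT
9: bank 5 row 4 — prev None → EMPTY
10: bank 1 row 2 — prev 12 → CONFLICT
11: bank 4 row 11 — prev 6 → CONFLICT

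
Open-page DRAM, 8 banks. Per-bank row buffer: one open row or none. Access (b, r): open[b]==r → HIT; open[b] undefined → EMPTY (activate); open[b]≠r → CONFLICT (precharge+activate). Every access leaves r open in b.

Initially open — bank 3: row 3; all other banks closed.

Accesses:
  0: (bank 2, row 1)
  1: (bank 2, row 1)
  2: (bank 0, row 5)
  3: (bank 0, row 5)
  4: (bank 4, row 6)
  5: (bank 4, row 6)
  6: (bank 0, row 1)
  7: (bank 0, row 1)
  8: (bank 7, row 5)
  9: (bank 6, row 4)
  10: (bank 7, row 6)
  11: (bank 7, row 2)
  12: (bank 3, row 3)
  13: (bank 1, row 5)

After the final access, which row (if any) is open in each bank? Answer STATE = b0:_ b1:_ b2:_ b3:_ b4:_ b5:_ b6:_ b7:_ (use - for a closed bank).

STATE = b0:1 b1:5 b2:1 b3:3 b4:6 b5:- b6:4 b7:2

0: bank 2 row 1 — prev None → EMPTY
1: bank 2 row 1 — prev 1 → HIT
2: bank 0 row 5 — prev None → EMPTY
3: bank 0 row 5 — prev 5 → HIT
4: bank 4 row 6 — prev None → EMPTY
5: bank 4 row 6 — prev 6 → HIT
6: bank 0 row 1 — prev 5 → CONFLICT
7: bank 0 row 1 — prev 1 → HIT
8: bank 7 row 5 — prev None → EMPTY
9: bank 6 row 4 — prev None → EMPTY
10: bank 7 row 6 — prev 5 → CONFLICT
11: bank 7 row 2 — prev 6 → CONFLICT
12: bank 3 row 3 — prev 3 → HIT
13: bank 1 row 5 — prev None → EMPTY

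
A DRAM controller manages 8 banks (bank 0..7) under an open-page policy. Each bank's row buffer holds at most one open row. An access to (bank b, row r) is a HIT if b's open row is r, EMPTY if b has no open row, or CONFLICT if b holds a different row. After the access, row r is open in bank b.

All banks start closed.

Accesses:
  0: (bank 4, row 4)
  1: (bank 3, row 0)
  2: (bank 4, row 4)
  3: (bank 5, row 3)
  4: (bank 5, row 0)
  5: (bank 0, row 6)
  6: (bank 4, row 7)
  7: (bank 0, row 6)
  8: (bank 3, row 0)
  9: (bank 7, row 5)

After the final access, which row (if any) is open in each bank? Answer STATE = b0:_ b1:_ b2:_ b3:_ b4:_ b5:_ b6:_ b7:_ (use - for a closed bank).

#0 (4,4) E
#1 (3,0) E
#2 (4,4) H  (was 4)
#3 (5,3) E
#4 (5,0) C  (was 3)
#5 (0,6) E
#6 (4,7) C  (was 4)
#7 (0,6) H  (was 6)
#8 (3,0) H  (was 0)
#9 (7,5) E

STATE = b0:6 b1:- b2:- b3:0 b4:7 b5:0 b6:- b7:5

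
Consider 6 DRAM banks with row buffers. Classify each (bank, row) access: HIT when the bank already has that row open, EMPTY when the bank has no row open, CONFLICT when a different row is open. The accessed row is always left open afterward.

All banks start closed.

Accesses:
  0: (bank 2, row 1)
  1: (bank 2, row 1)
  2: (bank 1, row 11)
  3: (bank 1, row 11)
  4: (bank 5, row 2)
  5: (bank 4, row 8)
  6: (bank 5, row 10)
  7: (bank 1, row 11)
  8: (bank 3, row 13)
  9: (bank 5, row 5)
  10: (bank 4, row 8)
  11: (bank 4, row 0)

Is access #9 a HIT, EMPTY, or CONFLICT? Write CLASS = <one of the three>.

CLASS = CONFLICT

#0 (2,1) E
#1 (2,1) H  (was 1)
#2 (1,11) E
#3 (1,11) H  (was 11)
#4 (5,2) E
#5 (4,8) E
#6 (5,10) C  (was 2)
#7 (1,11) H  (was 11)
#8 (3,13) E
#9 (5,5) C  (was 10)
#10 (4,8) H  (was 8)
#11 (4,0) C  (was 8)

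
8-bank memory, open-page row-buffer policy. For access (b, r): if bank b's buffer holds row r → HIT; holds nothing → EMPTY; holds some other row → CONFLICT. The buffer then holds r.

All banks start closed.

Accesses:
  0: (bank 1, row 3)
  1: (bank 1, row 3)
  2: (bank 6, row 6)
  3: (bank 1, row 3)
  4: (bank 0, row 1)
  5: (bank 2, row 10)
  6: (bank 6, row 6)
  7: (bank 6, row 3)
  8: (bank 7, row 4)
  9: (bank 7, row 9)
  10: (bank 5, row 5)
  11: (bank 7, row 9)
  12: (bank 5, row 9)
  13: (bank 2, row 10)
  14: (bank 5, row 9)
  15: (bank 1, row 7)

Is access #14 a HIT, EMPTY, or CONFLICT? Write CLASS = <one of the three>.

CLASS = HIT

0: bank 1 row 3 — prev None → EMPTY
1: bank 1 row 3 — prev 3 → HIT
2: bank 6 row 6 — prev None → EMPTY
3: bank 1 row 3 — prev 3 → HIT
4: bank 0 row 1 — prev None → EMPTY
5: bank 2 row 10 — prev None → EMPTY
6: bank 6 row 6 — prev 6 → HIT
7: bank 6 row 3 — prev 6 → CONFLICT
8: bank 7 row 4 — prev None → EMPTY
9: bank 7 row 9 — prev 4 → CONFLICT
10: bank 5 row 5 — prev None → EMPTY
11: bank 7 row 9 — prev 9 → HIT
12: bank 5 row 9 — prev 5 → CONFLICT
13: bank 2 row 10 — prev 10 → HIT
14: bank 5 row 9 — prev 9 → HIT
15: bank 1 row 7 — prev 3 → CONFLICT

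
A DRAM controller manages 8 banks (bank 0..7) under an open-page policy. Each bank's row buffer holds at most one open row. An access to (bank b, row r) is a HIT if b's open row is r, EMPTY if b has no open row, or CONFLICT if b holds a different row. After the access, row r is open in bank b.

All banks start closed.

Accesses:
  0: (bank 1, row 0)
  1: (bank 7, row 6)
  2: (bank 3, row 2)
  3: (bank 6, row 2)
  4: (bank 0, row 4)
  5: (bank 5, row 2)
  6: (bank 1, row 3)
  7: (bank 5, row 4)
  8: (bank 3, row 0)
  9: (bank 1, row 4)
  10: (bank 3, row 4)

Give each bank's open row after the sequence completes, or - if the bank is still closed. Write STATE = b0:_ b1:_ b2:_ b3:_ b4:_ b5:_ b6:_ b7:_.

STATE = b0:4 b1:4 b2:- b3:4 b4:- b5:4 b6:2 b7:6

  [0] b1 r0: no row ⇒ E
  [1] b7 r6: no row ⇒ E
  [2] b3 r2: no row ⇒ E
  [3] b6 r2: no row ⇒ E
  [4] b0 r4: no row ⇒ E
  [5] b5 r2: no row ⇒ E
  [6] b1 r3: had r0 ⇒ C
  [7] b5 r4: had r2 ⇒ C
  [8] b3 r0: had r2 ⇒ C
  [9] b1 r4: had r3 ⇒ C
  [10] b3 r4: had r0 ⇒ C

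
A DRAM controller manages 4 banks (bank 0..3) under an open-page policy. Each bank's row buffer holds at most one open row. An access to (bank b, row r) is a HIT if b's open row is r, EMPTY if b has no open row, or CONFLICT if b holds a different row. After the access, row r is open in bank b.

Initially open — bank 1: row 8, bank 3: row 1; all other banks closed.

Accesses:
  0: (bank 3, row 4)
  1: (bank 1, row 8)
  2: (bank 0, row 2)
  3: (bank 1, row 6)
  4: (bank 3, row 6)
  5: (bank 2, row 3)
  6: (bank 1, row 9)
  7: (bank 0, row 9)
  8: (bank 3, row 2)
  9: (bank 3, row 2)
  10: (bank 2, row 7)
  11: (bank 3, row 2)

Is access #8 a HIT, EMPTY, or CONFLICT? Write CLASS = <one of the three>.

#0 (3,4) C  (was 1)
#1 (1,8) H  (was 8)
#2 (0,2) E
#3 (1,6) C  (was 8)
#4 (3,6) C  (was 4)
#5 (2,3) E
#6 (1,9) C  (was 6)
#7 (0,9) C  (was 2)
#8 (3,2) C  (was 6)
#9 (3,2) H  (was 2)
#10 (2,7) C  (was 3)
#11 (3,2) H  (was 2)

CLASS = CONFLICT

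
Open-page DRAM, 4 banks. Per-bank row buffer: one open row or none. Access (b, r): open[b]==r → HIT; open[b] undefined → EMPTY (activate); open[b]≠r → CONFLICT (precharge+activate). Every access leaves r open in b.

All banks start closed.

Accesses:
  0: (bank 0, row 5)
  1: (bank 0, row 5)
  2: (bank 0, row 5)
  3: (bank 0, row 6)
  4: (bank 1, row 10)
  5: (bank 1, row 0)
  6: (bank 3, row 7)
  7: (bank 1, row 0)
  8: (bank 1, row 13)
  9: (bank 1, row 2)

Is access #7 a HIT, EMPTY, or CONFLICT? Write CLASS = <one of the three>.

CLASS = HIT

  [0] b0 r5: no row ⇒ E
  [1] b0 r5: had r5 ⇒ H
  [2] b0 r5: had r5 ⇒ H
  [3] b0 r6: had r5 ⇒ C
  [4] b1 r10: no row ⇒ E
  [5] b1 r0: had r10 ⇒ C
  [6] b3 r7: no row ⇒ E
  [7] b1 r0: had r0 ⇒ H
  [8] b1 r13: had r0 ⇒ C
  [9] b1 r2: had r13 ⇒ C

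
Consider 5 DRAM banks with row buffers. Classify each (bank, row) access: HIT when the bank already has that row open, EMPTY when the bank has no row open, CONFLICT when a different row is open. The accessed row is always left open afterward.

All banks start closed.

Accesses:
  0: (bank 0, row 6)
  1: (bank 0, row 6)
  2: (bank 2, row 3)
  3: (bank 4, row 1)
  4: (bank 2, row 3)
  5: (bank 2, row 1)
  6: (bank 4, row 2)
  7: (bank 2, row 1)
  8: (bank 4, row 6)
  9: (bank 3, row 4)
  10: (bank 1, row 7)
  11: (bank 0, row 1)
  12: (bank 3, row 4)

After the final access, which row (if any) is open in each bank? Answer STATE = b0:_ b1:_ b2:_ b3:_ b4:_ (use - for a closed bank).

0: bank 0 row 6 — prev None → EMPTY
1: bank 0 row 6 — prev 6 → HIT
2: bank 2 row 3 — prev None → EMPTY
3: bank 4 row 1 — prev None → EMPTY
4: bank 2 row 3 — prev 3 → HIT
5: bank 2 row 1 — prev 3 → CONFLICT
6: bank 4 row 2 — prev 1 → CONFLICT
7: bank 2 row 1 — prev 1 → HIT
8: bank 4 row 6 — prev 2 → CONFLICT
9: bank 3 row 4 — prev None → EMPTY
10: bank 1 row 7 — prev None → EMPTY
11: bank 0 row 1 — prev 6 → CONFLICT
12: bank 3 row 4 — prev 4 → HIT

STATE = b0:1 b1:7 b2:1 b3:4 b4:6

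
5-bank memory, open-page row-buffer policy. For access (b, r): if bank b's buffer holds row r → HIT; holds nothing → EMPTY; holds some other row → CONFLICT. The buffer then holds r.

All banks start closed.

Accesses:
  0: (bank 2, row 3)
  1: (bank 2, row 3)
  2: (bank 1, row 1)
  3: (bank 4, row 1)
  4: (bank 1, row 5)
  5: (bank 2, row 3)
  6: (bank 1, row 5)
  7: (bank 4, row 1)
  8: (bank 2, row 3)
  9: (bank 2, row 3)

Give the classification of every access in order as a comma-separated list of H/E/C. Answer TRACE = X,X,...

#0 (2,3) E
#1 (2,3) H  (was 3)
#2 (1,1) E
#3 (4,1) E
#4 (1,5) C  (was 1)
#5 (2,3) H  (was 3)
#6 (1,5) H  (was 5)
#7 (4,1) H  (was 1)
#8 (2,3) H  (was 3)
#9 (2,3) H  (was 3)

TRACE = E,H,E,E,C,H,H,H,H,H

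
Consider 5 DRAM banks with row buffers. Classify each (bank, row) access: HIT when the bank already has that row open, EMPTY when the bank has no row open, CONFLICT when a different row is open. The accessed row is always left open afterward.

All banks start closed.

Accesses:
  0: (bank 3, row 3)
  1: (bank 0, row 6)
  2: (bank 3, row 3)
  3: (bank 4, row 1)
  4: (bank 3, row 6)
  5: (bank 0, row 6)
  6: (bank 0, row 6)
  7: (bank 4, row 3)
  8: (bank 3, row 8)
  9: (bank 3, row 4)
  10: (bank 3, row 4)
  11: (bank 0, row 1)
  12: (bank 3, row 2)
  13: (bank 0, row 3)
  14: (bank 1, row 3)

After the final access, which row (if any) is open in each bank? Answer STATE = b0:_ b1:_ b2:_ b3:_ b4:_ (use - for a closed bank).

#0 (3,3) E
#1 (0,6) E
#2 (3,3) H  (was 3)
#3 (4,1) E
#4 (3,6) C  (was 3)
#5 (0,6) H  (was 6)
#6 (0,6) H  (was 6)
#7 (4,3) C  (was 1)
#8 (3,8) C  (was 6)
#9 (3,4) C  (was 8)
#10 (3,4) H  (was 4)
#11 (0,1) C  (was 6)
#12 (3,2) C  (was 4)
#13 (0,3) C  (was 1)
#14 (1,3) E

STATE = b0:3 b1:3 b2:- b3:2 b4:3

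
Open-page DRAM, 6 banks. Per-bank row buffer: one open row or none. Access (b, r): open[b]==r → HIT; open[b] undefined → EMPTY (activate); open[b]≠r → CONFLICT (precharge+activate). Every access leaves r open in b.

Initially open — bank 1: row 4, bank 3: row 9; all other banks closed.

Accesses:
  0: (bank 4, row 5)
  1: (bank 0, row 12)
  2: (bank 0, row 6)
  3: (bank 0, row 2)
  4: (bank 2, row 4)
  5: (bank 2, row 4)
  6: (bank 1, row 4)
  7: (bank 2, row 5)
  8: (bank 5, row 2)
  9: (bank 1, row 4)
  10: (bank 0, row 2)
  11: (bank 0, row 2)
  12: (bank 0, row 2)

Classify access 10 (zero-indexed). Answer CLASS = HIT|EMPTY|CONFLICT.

CLASS = HIT

0: bank 4 row 5 — prev None → EMPTY
1: bank 0 row 12 — prev None → EMPTY
2: bank 0 row 6 — prev 12 → CONFLICT
3: bank 0 row 2 — prev 6 → CONFLICT
4: bank 2 row 4 — prev None → EMPTY
5: bank 2 row 4 — prev 4 → HIT
6: bank 1 row 4 — prev 4 → HIT
7: bank 2 row 5 — prev 4 → CONFLICT
8: bank 5 row 2 — prev None → EMPTY
9: bank 1 row 4 — prev 4 → HIT
10: bank 0 row 2 — prev 2 → HIT
11: bank 0 row 2 — prev 2 → HIT
12: bank 0 row 2 — prev 2 → HIT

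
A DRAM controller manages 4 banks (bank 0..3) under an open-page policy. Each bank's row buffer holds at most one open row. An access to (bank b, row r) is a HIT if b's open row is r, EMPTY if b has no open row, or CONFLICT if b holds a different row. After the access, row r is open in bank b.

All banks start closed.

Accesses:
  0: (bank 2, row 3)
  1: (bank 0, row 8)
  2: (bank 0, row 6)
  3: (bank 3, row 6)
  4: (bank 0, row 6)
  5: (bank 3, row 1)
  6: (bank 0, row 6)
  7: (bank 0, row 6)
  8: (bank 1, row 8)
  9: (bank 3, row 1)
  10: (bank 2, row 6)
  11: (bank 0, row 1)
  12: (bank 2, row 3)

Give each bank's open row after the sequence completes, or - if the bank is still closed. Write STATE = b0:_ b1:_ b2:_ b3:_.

step 0: bank2 None->3 [EMPTY]
step 1: bank0 None->8 [EMPTY]
step 2: bank0 8->6 [CONFLICT]
step 3: bank3 None->6 [EMPTY]
step 4: bank0 6->6 [HIT]
step 5: bank3 6->1 [CONFLICT]
step 6: bank0 6->6 [HIT]
step 7: bank0 6->6 [HIT]
step 8: bank1 None->8 [EMPTY]
step 9: bank3 1->1 [HIT]
step 10: bank2 3->6 [CONFLICT]
step 11: bank0 6->1 [CONFLICT]
step 12: bank2 6->3 [CONFLICT]

STATE = b0:1 b1:8 b2:3 b3:1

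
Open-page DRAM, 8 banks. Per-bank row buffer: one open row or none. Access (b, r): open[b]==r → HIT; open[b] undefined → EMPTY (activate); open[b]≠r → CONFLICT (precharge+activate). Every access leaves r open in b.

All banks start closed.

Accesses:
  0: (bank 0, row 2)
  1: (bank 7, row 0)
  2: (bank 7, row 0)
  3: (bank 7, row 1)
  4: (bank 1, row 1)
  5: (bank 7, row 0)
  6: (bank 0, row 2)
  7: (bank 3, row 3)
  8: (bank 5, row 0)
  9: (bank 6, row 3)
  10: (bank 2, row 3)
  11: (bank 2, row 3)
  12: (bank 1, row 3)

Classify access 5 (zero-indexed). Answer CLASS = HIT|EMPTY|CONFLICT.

step 0: bank0 None->2 [EMPTY]
step 1: bank7 None->0 [EMPTY]
step 2: bank7 0->0 [HIT]
step 3: bank7 0->1 [CONFLICT]
step 4: bank1 None->1 [EMPTY]
step 5: bank7 1->0 [CONFLICT]
step 6: bank0 2->2 [HIT]
step 7: bank3 None->3 [EMPTY]
step 8: bank5 None->0 [EMPTY]
step 9: bank6 None->3 [EMPTY]
step 10: bank2 None->3 [EMPTY]
step 11: bank2 3->3 [HIT]
step 12: bank1 1->3 [CONFLICT]

CLASS = CONFLICT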